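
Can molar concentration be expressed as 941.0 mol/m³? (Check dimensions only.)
Yes

molar concentration has SI base units: mol / m^3
mol/m³ reduces to the same SI base units, so it is a valid unit for molar concentration.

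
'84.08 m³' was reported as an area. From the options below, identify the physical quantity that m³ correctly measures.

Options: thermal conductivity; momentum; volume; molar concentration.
volume

area should have units dimensionally equivalent to m^2 (e.g. m²).
The given unit 'm³' reduces to m^3. Of the listed options, that is the dimensionality of volume.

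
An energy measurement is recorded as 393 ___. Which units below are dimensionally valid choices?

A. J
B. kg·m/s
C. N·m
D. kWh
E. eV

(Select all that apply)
A, C, D, E

energy has SI base units: kg * m^2 / s^2

Checking each option against kg * m^2 / s^2:
  A. J: ✓ matches
  B. kg·m/s: ✗ does not match
  C. N·m: ✓ matches
  D. kWh: ✓ matches
  E. eV: ✓ matches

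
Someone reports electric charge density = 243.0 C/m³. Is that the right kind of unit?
Yes

electric charge density has SI base units: A * s / m^3
C/m³ reduces to the same SI base units, so it is a valid unit for electric charge density.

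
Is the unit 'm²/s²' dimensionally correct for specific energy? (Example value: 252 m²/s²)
Yes

specific energy has SI base units: m^2 / s^2
m²/s² reduces to the same SI base units, so it is a valid unit for specific energy.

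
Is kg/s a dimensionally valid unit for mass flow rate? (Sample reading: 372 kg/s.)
Yes

mass flow rate has SI base units: kg / s
kg/s reduces to the same SI base units, so it is a valid unit for mass flow rate.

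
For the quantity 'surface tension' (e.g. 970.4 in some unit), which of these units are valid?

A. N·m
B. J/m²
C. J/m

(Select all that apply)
B

surface tension has SI base units: kg / s^2

Checking each option against kg / s^2:
  A. N·m: ✗ does not match
  B. J/m²: ✓ matches
  C. J/m: ✗ does not match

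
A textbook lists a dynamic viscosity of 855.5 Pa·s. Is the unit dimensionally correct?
Yes

dynamic viscosity has SI base units: kg / (m * s)
Pa·s reduces to the same SI base units, so it is a valid unit for dynamic viscosity.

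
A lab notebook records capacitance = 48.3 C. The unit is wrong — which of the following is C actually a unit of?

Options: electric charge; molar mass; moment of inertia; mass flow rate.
electric charge

capacitance should have units dimensionally equivalent to A^2 * s^4 / (kg * m^2) (e.g. F).
The given unit 'C' reduces to A * s. Of the listed options, that is the dimensionality of electric charge.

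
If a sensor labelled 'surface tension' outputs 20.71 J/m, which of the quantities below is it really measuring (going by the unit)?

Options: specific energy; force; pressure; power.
force

surface tension should have units dimensionally equivalent to kg / s^2 (e.g. N/m).
The given unit 'J/m' reduces to kg * m / s^2. Of the listed options, that is the dimensionality of force.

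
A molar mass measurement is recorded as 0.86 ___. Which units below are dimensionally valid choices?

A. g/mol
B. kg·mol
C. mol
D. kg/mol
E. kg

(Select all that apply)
A, D

molar mass has SI base units: kg / mol

Checking each option against kg / mol:
  A. g/mol: ✓ matches
  B. kg·mol: ✗ does not match
  C. mol: ✗ does not match
  D. kg/mol: ✓ matches
  E. kg: ✗ does not match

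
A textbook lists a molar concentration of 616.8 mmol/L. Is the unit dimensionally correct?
Yes

molar concentration has SI base units: mol / m^3
mmol/L reduces to the same SI base units, so it is a valid unit for molar concentration.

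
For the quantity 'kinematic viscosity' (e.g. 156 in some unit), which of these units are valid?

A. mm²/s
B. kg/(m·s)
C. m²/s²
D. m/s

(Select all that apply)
A

kinematic viscosity has SI base units: m^2 / s

Checking each option against m^2 / s:
  A. mm²/s: ✓ matches
  B. kg/(m·s): ✗ does not match
  C. m²/s²: ✗ does not match
  D. m/s: ✗ does not match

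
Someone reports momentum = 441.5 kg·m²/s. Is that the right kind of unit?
No

momentum has SI base units: kg * m / s
kg·m²/s does NOT reduce to kg * m / s; a valid unit for momentum would be e.g. kg·m/s.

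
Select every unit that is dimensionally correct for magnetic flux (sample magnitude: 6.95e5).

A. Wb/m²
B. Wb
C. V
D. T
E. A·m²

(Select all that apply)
B

magnetic flux has SI base units: kg * m^2 / (A * s^2)

Checking each option against kg * m^2 / (A * s^2):
  A. Wb/m²: ✗ does not match
  B. Wb: ✓ matches
  C. V: ✗ does not match
  D. T: ✗ does not match
  E. A·m²: ✗ does not match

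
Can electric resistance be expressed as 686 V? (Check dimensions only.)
No

electric resistance has SI base units: kg * m^2 / (A^2 * s^3)
V does NOT reduce to kg * m^2 / (A^2 * s^3); a valid unit for electric resistance would be e.g. Ω.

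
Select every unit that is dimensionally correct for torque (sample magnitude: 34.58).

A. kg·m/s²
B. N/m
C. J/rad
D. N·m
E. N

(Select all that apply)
C, D

torque has SI base units: kg * m^2 / s^2

Checking each option against kg * m^2 / s^2:
  A. kg·m/s²: ✗ does not match
  B. N/m: ✗ does not match
  C. J/rad: ✓ matches
  D. N·m: ✓ matches
  E. N: ✗ does not match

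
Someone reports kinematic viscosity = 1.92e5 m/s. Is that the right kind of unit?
No

kinematic viscosity has SI base units: m^2 / s
m/s does NOT reduce to m^2 / s; a valid unit for kinematic viscosity would be e.g. m²/s.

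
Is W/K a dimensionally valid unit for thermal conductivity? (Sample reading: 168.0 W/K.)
No

thermal conductivity has SI base units: kg * m / (s^3 * K)
W/K does NOT reduce to kg * m / (s^3 * K); a valid unit for thermal conductivity would be e.g. W/(m·K).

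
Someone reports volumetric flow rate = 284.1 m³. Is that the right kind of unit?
No

volumetric flow rate has SI base units: m^3 / s
m³ does NOT reduce to m^3 / s; a valid unit for volumetric flow rate would be e.g. m³/s.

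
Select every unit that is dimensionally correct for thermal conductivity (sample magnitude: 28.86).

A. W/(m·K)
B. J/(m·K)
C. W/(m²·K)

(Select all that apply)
A

thermal conductivity has SI base units: kg * m / (s^3 * K)

Checking each option against kg * m / (s^3 * K):
  A. W/(m·K): ✓ matches
  B. J/(m·K): ✗ does not match
  C. W/(m²·K): ✗ does not match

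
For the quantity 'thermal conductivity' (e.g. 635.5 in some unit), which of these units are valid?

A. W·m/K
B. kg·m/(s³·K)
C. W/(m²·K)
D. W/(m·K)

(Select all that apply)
B, D

thermal conductivity has SI base units: kg * m / (s^3 * K)

Checking each option against kg * m / (s^3 * K):
  A. W·m/K: ✗ does not match
  B. kg·m/(s³·K): ✓ matches
  C. W/(m²·K): ✗ does not match
  D. W/(m·K): ✓ matches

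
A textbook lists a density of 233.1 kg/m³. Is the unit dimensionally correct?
Yes

density has SI base units: kg / m^3
kg/m³ reduces to the same SI base units, so it is a valid unit for density.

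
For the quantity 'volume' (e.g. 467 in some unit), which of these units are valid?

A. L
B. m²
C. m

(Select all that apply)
A

volume has SI base units: m^3

Checking each option against m^3:
  A. L: ✓ matches
  B. m²: ✗ does not match
  C. m: ✗ does not match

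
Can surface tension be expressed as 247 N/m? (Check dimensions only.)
Yes

surface tension has SI base units: kg / s^2
N/m reduces to the same SI base units, so it is a valid unit for surface tension.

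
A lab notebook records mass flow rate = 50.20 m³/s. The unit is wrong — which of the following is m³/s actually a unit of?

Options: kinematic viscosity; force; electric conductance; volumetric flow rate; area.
volumetric flow rate

mass flow rate should have units dimensionally equivalent to kg / s (e.g. kg/s).
The given unit 'm³/s' reduces to m^3 / s. Of the listed options, that is the dimensionality of volumetric flow rate.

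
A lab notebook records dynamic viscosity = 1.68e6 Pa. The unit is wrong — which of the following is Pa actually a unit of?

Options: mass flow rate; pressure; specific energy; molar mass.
pressure

dynamic viscosity should have units dimensionally equivalent to kg / (m * s) (e.g. Pa·s).
The given unit 'Pa' reduces to kg / (m * s^2). Of the listed options, that is the dimensionality of pressure.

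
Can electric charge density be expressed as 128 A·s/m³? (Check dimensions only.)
Yes

electric charge density has SI base units: A * s / m^3
A·s/m³ reduces to the same SI base units, so it is a valid unit for electric charge density.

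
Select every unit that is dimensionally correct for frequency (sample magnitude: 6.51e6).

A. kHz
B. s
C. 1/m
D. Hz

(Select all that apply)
A, D

frequency has SI base units: 1 / s

Checking each option against 1 / s:
  A. kHz: ✓ matches
  B. s: ✗ does not match
  C. 1/m: ✗ does not match
  D. Hz: ✓ matches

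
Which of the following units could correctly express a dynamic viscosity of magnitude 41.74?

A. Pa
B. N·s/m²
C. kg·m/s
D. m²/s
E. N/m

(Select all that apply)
B

dynamic viscosity has SI base units: kg / (m * s)

Checking each option against kg / (m * s):
  A. Pa: ✗ does not match
  B. N·s/m²: ✓ matches
  C. kg·m/s: ✗ does not match
  D. m²/s: ✗ does not match
  E. N/m: ✗ does not match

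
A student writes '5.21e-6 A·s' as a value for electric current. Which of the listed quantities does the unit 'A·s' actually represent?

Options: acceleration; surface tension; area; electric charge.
electric charge

electric current should have units dimensionally equivalent to A (e.g. A).
The given unit 'A·s' reduces to A * s. Of the listed options, that is the dimensionality of electric charge.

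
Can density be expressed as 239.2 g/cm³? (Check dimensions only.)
Yes

density has SI base units: kg / m^3
g/cm³ reduces to the same SI base units, so it is a valid unit for density.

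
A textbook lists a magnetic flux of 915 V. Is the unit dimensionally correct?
No

magnetic flux has SI base units: kg * m^2 / (A * s^2)
V does NOT reduce to kg * m^2 / (A * s^2); a valid unit for magnetic flux would be e.g. Wb.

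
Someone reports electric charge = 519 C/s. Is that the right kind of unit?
No

electric charge has SI base units: A * s
C/s does NOT reduce to A * s; a valid unit for electric charge would be e.g. C.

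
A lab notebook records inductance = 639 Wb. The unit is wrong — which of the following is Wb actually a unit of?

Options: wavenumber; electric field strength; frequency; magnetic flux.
magnetic flux

inductance should have units dimensionally equivalent to kg * m^2 / (A^2 * s^2) (e.g. H).
The given unit 'Wb' reduces to kg * m^2 / (A * s^2). Of the listed options, that is the dimensionality of magnetic flux.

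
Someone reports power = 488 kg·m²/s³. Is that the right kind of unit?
Yes

power has SI base units: kg * m^2 / s^3
kg·m²/s³ reduces to the same SI base units, so it is a valid unit for power.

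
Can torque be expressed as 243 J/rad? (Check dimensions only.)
Yes

torque has SI base units: kg * m^2 / s^2
J/rad reduces to the same SI base units, so it is a valid unit for torque.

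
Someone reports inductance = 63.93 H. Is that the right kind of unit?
Yes

inductance has SI base units: kg * m^2 / (A^2 * s^2)
H reduces to the same SI base units, so it is a valid unit for inductance.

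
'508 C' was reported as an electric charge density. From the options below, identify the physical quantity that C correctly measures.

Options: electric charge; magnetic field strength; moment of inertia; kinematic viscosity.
electric charge

electric charge density should have units dimensionally equivalent to A * s / m^3 (e.g. C/m³).
The given unit 'C' reduces to A * s. Of the listed options, that is the dimensionality of electric charge.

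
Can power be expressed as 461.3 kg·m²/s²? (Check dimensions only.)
No

power has SI base units: kg * m^2 / s^3
kg·m²/s² does NOT reduce to kg * m^2 / s^3; a valid unit for power would be e.g. W.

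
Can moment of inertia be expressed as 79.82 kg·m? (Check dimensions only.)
No

moment of inertia has SI base units: kg * m^2
kg·m does NOT reduce to kg * m^2; a valid unit for moment of inertia would be e.g. kg·m².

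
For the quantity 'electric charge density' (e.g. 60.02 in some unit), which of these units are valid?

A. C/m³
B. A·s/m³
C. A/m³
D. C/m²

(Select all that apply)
A, B

electric charge density has SI base units: A * s / m^3

Checking each option against A * s / m^3:
  A. C/m³: ✓ matches
  B. A·s/m³: ✓ matches
  C. A/m³: ✗ does not match
  D. C/m²: ✗ does not match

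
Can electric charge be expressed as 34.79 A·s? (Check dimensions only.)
Yes

electric charge has SI base units: A * s
A·s reduces to the same SI base units, so it is a valid unit for electric charge.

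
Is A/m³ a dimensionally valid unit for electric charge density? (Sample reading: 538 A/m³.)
No

electric charge density has SI base units: A * s / m^3
A/m³ does NOT reduce to A * s / m^3; a valid unit for electric charge density would be e.g. C/m³.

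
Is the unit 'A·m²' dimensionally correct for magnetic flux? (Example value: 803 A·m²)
No

magnetic flux has SI base units: kg * m^2 / (A * s^2)
A·m² does NOT reduce to kg * m^2 / (A * s^2); a valid unit for magnetic flux would be e.g. Wb.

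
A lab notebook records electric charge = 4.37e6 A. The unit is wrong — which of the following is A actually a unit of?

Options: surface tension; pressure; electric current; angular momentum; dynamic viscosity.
electric current

electric charge should have units dimensionally equivalent to A * s (e.g. C).
The given unit 'A' reduces to A. Of the listed options, that is the dimensionality of electric current.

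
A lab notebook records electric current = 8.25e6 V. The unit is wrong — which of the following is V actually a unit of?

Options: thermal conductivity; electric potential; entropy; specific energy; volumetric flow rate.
electric potential

electric current should have units dimensionally equivalent to A (e.g. A).
The given unit 'V' reduces to kg * m^2 / (A * s^3). Of the listed options, that is the dimensionality of electric potential.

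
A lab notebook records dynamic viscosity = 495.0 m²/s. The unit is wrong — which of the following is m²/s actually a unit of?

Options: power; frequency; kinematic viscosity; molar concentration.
kinematic viscosity

dynamic viscosity should have units dimensionally equivalent to kg / (m * s) (e.g. Pa·s).
The given unit 'm²/s' reduces to m^2 / s. Of the listed options, that is the dimensionality of kinematic viscosity.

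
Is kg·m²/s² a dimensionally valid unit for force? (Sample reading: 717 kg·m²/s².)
No

force has SI base units: kg * m / s^2
kg·m²/s² does NOT reduce to kg * m / s^2; a valid unit for force would be e.g. N.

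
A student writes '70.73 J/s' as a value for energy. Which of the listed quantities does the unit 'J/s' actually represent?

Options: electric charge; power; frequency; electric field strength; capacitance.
power

energy should have units dimensionally equivalent to kg * m^2 / s^2 (e.g. J).
The given unit 'J/s' reduces to kg * m^2 / s^3. Of the listed options, that is the dimensionality of power.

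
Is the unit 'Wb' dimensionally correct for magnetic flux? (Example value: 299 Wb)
Yes

magnetic flux has SI base units: kg * m^2 / (A * s^2)
Wb reduces to the same SI base units, so it is a valid unit for magnetic flux.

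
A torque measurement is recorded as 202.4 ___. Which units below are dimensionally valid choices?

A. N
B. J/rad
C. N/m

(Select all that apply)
B

torque has SI base units: kg * m^2 / s^2

Checking each option against kg * m^2 / s^2:
  A. N: ✗ does not match
  B. J/rad: ✓ matches
  C. N/m: ✗ does not match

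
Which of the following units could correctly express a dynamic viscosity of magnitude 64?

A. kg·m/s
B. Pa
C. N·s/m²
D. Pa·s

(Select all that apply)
C, D

dynamic viscosity has SI base units: kg / (m * s)

Checking each option against kg / (m * s):
  A. kg·m/s: ✗ does not match
  B. Pa: ✗ does not match
  C. N·s/m²: ✓ matches
  D. Pa·s: ✓ matches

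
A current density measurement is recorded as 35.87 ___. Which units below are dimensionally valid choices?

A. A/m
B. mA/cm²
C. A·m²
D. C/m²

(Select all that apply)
B

current density has SI base units: A / m^2

Checking each option against A / m^2:
  A. A/m: ✗ does not match
  B. mA/cm²: ✓ matches
  C. A·m²: ✗ does not match
  D. C/m²: ✗ does not match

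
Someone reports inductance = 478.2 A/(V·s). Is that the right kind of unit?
No

inductance has SI base units: kg * m^2 / (A^2 * s^2)
A/(V·s) does NOT reduce to kg * m^2 / (A^2 * s^2); a valid unit for inductance would be e.g. H.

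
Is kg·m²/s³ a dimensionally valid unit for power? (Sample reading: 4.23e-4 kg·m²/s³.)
Yes

power has SI base units: kg * m^2 / s^3
kg·m²/s³ reduces to the same SI base units, so it is a valid unit for power.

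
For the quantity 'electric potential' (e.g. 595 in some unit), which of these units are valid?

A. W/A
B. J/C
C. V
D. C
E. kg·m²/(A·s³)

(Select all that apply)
A, B, C, E

electric potential has SI base units: kg * m^2 / (A * s^3)

Checking each option against kg * m^2 / (A * s^3):
  A. W/A: ✓ matches
  B. J/C: ✓ matches
  C. V: ✓ matches
  D. C: ✗ does not match
  E. kg·m²/(A·s³): ✓ matches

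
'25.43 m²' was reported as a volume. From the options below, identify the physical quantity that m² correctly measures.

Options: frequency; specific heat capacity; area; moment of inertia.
area

volume should have units dimensionally equivalent to m^3 (e.g. m³).
The given unit 'm²' reduces to m^2. Of the listed options, that is the dimensionality of area.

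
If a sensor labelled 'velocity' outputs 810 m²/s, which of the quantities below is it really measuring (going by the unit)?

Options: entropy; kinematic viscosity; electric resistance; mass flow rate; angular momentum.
kinematic viscosity

velocity should have units dimensionally equivalent to m / s (e.g. m/s).
The given unit 'm²/s' reduces to m^2 / s. Of the listed options, that is the dimensionality of kinematic viscosity.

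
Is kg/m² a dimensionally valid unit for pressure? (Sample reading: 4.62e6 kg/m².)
No

pressure has SI base units: kg / (m * s^2)
kg/m² does NOT reduce to kg / (m * s^2); a valid unit for pressure would be e.g. Pa.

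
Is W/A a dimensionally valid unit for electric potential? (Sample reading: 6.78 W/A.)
Yes

electric potential has SI base units: kg * m^2 / (A * s^3)
W/A reduces to the same SI base units, so it is a valid unit for electric potential.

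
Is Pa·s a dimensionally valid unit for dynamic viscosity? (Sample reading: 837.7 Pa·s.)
Yes

dynamic viscosity has SI base units: kg / (m * s)
Pa·s reduces to the same SI base units, so it is a valid unit for dynamic viscosity.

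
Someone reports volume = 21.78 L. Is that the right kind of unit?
Yes

volume has SI base units: m^3
L reduces to the same SI base units, so it is a valid unit for volume.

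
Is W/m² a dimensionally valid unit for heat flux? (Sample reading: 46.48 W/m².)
Yes

heat flux has SI base units: kg / s^3
W/m² reduces to the same SI base units, so it is a valid unit for heat flux.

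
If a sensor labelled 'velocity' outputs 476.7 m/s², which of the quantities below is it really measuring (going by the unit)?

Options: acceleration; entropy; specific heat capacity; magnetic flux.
acceleration

velocity should have units dimensionally equivalent to m / s (e.g. m/s).
The given unit 'm/s²' reduces to m / s^2. Of the listed options, that is the dimensionality of acceleration.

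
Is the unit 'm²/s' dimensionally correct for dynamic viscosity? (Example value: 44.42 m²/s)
No

dynamic viscosity has SI base units: kg / (m * s)
m²/s does NOT reduce to kg / (m * s); a valid unit for dynamic viscosity would be e.g. Pa·s.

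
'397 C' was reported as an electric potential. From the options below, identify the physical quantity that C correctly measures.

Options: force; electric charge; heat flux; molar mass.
electric charge

electric potential should have units dimensionally equivalent to kg * m^2 / (A * s^3) (e.g. V).
The given unit 'C' reduces to A * s. Of the listed options, that is the dimensionality of electric charge.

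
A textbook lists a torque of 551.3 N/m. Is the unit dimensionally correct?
No

torque has SI base units: kg * m^2 / s^2
N/m does NOT reduce to kg * m^2 / s^2; a valid unit for torque would be e.g. N·m.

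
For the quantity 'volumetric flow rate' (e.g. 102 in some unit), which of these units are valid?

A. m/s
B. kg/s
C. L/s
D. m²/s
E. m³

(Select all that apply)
C

volumetric flow rate has SI base units: m^3 / s

Checking each option against m^3 / s:
  A. m/s: ✗ does not match
  B. kg/s: ✗ does not match
  C. L/s: ✓ matches
  D. m²/s: ✗ does not match
  E. m³: ✗ does not match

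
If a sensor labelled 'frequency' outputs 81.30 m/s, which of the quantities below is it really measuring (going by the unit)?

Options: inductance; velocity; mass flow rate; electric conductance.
velocity

frequency should have units dimensionally equivalent to 1 / s (e.g. Hz).
The given unit 'm/s' reduces to m / s. Of the listed options, that is the dimensionality of velocity.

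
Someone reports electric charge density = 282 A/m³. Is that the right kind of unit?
No

electric charge density has SI base units: A * s / m^3
A/m³ does NOT reduce to A * s / m^3; a valid unit for electric charge density would be e.g. C/m³.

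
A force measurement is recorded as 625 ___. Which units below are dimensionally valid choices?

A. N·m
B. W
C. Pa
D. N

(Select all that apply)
D

force has SI base units: kg * m / s^2

Checking each option against kg * m / s^2:
  A. N·m: ✗ does not match
  B. W: ✗ does not match
  C. Pa: ✗ does not match
  D. N: ✓ matches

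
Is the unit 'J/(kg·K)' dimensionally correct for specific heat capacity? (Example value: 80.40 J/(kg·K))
Yes

specific heat capacity has SI base units: m^2 / (s^2 * K)
J/(kg·K) reduces to the same SI base units, so it is a valid unit for specific heat capacity.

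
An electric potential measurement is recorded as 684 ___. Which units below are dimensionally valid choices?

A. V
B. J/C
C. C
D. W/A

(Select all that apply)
A, B, D

electric potential has SI base units: kg * m^2 / (A * s^3)

Checking each option against kg * m^2 / (A * s^3):
  A. V: ✓ matches
  B. J/C: ✓ matches
  C. C: ✗ does not match
  D. W/A: ✓ matches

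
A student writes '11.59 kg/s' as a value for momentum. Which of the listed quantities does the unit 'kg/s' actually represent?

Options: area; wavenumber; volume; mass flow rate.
mass flow rate

momentum should have units dimensionally equivalent to kg * m / s (e.g. kg·m/s).
The given unit 'kg/s' reduces to kg / s. Of the listed options, that is the dimensionality of mass flow rate.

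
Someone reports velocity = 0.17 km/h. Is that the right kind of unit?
Yes

velocity has SI base units: m / s
km/h reduces to the same SI base units, so it is a valid unit for velocity.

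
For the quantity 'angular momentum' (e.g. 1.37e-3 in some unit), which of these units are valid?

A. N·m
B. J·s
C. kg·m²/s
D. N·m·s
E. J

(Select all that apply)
B, C, D

angular momentum has SI base units: kg * m^2 / s

Checking each option against kg * m^2 / s:
  A. N·m: ✗ does not match
  B. J·s: ✓ matches
  C. kg·m²/s: ✓ matches
  D. N·m·s: ✓ matches
  E. J: ✗ does not match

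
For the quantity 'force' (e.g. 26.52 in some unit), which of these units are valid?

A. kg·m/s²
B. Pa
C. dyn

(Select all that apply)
A, C

force has SI base units: kg * m / s^2

Checking each option against kg * m / s^2:
  A. kg·m/s²: ✓ matches
  B. Pa: ✗ does not match
  C. dyn: ✓ matches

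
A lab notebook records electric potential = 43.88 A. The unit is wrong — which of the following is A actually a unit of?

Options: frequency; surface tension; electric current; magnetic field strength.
electric current

electric potential should have units dimensionally equivalent to kg * m^2 / (A * s^3) (e.g. V).
The given unit 'A' reduces to A. Of the listed options, that is the dimensionality of electric current.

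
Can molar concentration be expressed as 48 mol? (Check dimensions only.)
No

molar concentration has SI base units: mol / m^3
mol does NOT reduce to mol / m^3; a valid unit for molar concentration would be e.g. mol/m³.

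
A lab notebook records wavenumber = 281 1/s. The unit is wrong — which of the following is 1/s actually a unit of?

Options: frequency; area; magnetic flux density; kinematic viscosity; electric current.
frequency

wavenumber should have units dimensionally equivalent to 1 / m (e.g. 1/m).
The given unit '1/s' reduces to 1 / s. Of the listed options, that is the dimensionality of frequency.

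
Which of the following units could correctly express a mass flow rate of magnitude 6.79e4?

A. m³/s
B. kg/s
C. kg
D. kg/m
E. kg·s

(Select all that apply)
B

mass flow rate has SI base units: kg / s

Checking each option against kg / s:
  A. m³/s: ✗ does not match
  B. kg/s: ✓ matches
  C. kg: ✗ does not match
  D. kg/m: ✗ does not match
  E. kg·s: ✗ does not match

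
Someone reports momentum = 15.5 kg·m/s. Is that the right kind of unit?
Yes

momentum has SI base units: kg * m / s
kg·m/s reduces to the same SI base units, so it is a valid unit for momentum.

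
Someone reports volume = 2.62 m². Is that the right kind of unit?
No

volume has SI base units: m^3
m² does NOT reduce to m^3; a valid unit for volume would be e.g. m³.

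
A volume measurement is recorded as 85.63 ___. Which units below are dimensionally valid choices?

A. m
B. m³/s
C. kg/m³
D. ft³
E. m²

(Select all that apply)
D

volume has SI base units: m^3

Checking each option against m^3:
  A. m: ✗ does not match
  B. m³/s: ✗ does not match
  C. kg/m³: ✗ does not match
  D. ft³: ✓ matches
  E. m²: ✗ does not match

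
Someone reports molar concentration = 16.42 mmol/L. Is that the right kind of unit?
Yes

molar concentration has SI base units: mol / m^3
mmol/L reduces to the same SI base units, so it is a valid unit for molar concentration.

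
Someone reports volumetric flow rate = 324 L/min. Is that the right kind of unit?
Yes

volumetric flow rate has SI base units: m^3 / s
L/min reduces to the same SI base units, so it is a valid unit for volumetric flow rate.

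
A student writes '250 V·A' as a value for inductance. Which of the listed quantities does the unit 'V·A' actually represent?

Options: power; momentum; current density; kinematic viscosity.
power

inductance should have units dimensionally equivalent to kg * m^2 / (A^2 * s^2) (e.g. H).
The given unit 'V·A' reduces to kg * m^2 / s^3. Of the listed options, that is the dimensionality of power.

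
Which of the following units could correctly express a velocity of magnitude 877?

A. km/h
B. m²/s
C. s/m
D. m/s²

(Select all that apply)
A

velocity has SI base units: m / s

Checking each option against m / s:
  A. km/h: ✓ matches
  B. m²/s: ✗ does not match
  C. s/m: ✗ does not match
  D. m/s²: ✗ does not match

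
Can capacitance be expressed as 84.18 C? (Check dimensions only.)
No

capacitance has SI base units: A^2 * s^4 / (kg * m^2)
C does NOT reduce to A^2 * s^4 / (kg * m^2); a valid unit for capacitance would be e.g. F.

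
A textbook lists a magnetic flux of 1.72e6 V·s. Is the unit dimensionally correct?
Yes

magnetic flux has SI base units: kg * m^2 / (A * s^2)
V·s reduces to the same SI base units, so it is a valid unit for magnetic flux.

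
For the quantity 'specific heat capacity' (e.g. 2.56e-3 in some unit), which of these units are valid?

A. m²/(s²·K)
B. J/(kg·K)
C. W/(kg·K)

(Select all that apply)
A, B

specific heat capacity has SI base units: m^2 / (s^2 * K)

Checking each option against m^2 / (s^2 * K):
  A. m²/(s²·K): ✓ matches
  B. J/(kg·K): ✓ matches
  C. W/(kg·K): ✗ does not match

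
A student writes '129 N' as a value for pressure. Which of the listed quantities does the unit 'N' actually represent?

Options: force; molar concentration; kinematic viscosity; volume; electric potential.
force

pressure should have units dimensionally equivalent to kg / (m * s^2) (e.g. Pa).
The given unit 'N' reduces to kg * m / s^2. Of the listed options, that is the dimensionality of force.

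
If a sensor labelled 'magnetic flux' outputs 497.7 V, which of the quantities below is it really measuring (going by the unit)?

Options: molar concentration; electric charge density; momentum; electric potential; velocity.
electric potential

magnetic flux should have units dimensionally equivalent to kg * m^2 / (A * s^2) (e.g. Wb).
The given unit 'V' reduces to kg * m^2 / (A * s^3). Of the listed options, that is the dimensionality of electric potential.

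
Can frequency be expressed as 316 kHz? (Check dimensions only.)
Yes

frequency has SI base units: 1 / s
kHz reduces to the same SI base units, so it is a valid unit for frequency.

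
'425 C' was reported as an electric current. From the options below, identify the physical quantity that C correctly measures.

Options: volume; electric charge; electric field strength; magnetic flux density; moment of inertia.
electric charge

electric current should have units dimensionally equivalent to A (e.g. A).
The given unit 'C' reduces to A * s. Of the listed options, that is the dimensionality of electric charge.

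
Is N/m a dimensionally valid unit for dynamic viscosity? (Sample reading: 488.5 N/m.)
No

dynamic viscosity has SI base units: kg / (m * s)
N/m does NOT reduce to kg / (m * s); a valid unit for dynamic viscosity would be e.g. Pa·s.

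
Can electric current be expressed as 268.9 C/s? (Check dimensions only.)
Yes

electric current has SI base units: A
C/s reduces to the same SI base units, so it is a valid unit for electric current.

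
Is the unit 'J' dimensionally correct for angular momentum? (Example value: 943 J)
No

angular momentum has SI base units: kg * m^2 / s
J does NOT reduce to kg * m^2 / s; a valid unit for angular momentum would be e.g. kg·m²/s.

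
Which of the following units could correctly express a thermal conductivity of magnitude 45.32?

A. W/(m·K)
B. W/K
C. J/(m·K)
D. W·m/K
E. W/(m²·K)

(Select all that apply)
A

thermal conductivity has SI base units: kg * m / (s^3 * K)

Checking each option against kg * m / (s^3 * K):
  A. W/(m·K): ✓ matches
  B. W/K: ✗ does not match
  C. J/(m·K): ✗ does not match
  D. W·m/K: ✗ does not match
  E. W/(m²·K): ✗ does not match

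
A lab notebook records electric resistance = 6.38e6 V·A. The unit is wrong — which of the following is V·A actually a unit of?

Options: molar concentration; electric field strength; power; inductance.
power

electric resistance should have units dimensionally equivalent to kg * m^2 / (A^2 * s^3) (e.g. Ω).
The given unit 'V·A' reduces to kg * m^2 / s^3. Of the listed options, that is the dimensionality of power.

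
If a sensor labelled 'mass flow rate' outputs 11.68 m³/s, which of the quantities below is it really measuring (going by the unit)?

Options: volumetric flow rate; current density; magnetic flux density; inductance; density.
volumetric flow rate

mass flow rate should have units dimensionally equivalent to kg / s (e.g. kg/s).
The given unit 'm³/s' reduces to m^3 / s. Of the listed options, that is the dimensionality of volumetric flow rate.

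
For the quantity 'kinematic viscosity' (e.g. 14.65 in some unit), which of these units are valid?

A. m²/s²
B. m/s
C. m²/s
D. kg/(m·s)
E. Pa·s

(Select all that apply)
C

kinematic viscosity has SI base units: m^2 / s

Checking each option against m^2 / s:
  A. m²/s²: ✗ does not match
  B. m/s: ✗ does not match
  C. m²/s: ✓ matches
  D. kg/(m·s): ✗ does not match
  E. Pa·s: ✗ does not match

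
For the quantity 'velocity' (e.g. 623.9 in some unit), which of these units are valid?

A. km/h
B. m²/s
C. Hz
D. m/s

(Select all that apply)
A, D

velocity has SI base units: m / s

Checking each option against m / s:
  A. km/h: ✓ matches
  B. m²/s: ✗ does not match
  C. Hz: ✗ does not match
  D. m/s: ✓ matches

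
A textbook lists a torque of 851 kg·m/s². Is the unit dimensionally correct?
No

torque has SI base units: kg * m^2 / s^2
kg·m/s² does NOT reduce to kg * m^2 / s^2; a valid unit for torque would be e.g. N·m.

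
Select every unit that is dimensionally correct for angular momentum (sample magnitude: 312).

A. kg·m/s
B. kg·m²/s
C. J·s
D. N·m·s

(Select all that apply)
B, C, D

angular momentum has SI base units: kg * m^2 / s

Checking each option against kg * m^2 / s:
  A. kg·m/s: ✗ does not match
  B. kg·m²/s: ✓ matches
  C. J·s: ✓ matches
  D. N·m·s: ✓ matches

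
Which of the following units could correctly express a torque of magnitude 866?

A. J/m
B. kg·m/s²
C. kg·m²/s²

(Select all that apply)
C

torque has SI base units: kg * m^2 / s^2

Checking each option against kg * m^2 / s^2:
  A. J/m: ✗ does not match
  B. kg·m/s²: ✗ does not match
  C. kg·m²/s²: ✓ matches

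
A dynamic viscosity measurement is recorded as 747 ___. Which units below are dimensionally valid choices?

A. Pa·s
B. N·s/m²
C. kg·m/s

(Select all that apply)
A, B

dynamic viscosity has SI base units: kg / (m * s)

Checking each option against kg / (m * s):
  A. Pa·s: ✓ matches
  B. N·s/m²: ✓ matches
  C. kg·m/s: ✗ does not match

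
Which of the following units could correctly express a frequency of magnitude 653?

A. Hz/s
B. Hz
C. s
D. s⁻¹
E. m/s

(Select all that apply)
B, D

frequency has SI base units: 1 / s

Checking each option against 1 / s:
  A. Hz/s: ✗ does not match
  B. Hz: ✓ matches
  C. s: ✗ does not match
  D. s⁻¹: ✓ matches
  E. m/s: ✗ does not match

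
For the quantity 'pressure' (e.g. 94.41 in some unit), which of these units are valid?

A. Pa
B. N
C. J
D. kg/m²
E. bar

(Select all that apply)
A, E

pressure has SI base units: kg / (m * s^2)

Checking each option against kg / (m * s^2):
  A. Pa: ✓ matches
  B. N: ✗ does not match
  C. J: ✗ does not match
  D. kg/m²: ✗ does not match
  E. bar: ✓ matches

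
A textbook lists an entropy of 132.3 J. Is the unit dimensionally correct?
No

entropy has SI base units: kg * m^2 / (s^2 * K)
J does NOT reduce to kg * m^2 / (s^2 * K); a valid unit for entropy would be e.g. J/K.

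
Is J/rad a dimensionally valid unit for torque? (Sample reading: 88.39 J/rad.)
Yes

torque has SI base units: kg * m^2 / s^2
J/rad reduces to the same SI base units, so it is a valid unit for torque.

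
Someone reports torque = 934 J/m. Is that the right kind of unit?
No

torque has SI base units: kg * m^2 / s^2
J/m does NOT reduce to kg * m^2 / s^2; a valid unit for torque would be e.g. N·m.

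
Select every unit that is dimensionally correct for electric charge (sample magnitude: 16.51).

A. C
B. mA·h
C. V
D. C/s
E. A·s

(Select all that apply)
A, B, E

electric charge has SI base units: A * s

Checking each option against A * s:
  A. C: ✓ matches
  B. mA·h: ✓ matches
  C. V: ✗ does not match
  D. C/s: ✗ does not match
  E. A·s: ✓ matches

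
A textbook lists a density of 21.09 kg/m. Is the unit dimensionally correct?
No

density has SI base units: kg / m^3
kg/m does NOT reduce to kg / m^3; a valid unit for density would be e.g. kg/m³.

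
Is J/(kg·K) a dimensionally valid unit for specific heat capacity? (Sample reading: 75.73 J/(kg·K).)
Yes

specific heat capacity has SI base units: m^2 / (s^2 * K)
J/(kg·K) reduces to the same SI base units, so it is a valid unit for specific heat capacity.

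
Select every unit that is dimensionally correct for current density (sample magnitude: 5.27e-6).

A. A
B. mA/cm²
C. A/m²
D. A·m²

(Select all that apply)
B, C

current density has SI base units: A / m^2

Checking each option against A / m^2:
  A. A: ✗ does not match
  B. mA/cm²: ✓ matches
  C. A/m²: ✓ matches
  D. A·m²: ✗ does not match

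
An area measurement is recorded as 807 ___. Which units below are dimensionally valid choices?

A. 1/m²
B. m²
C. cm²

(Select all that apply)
B, C

area has SI base units: m^2

Checking each option against m^2:
  A. 1/m²: ✗ does not match
  B. m²: ✓ matches
  C. cm²: ✓ matches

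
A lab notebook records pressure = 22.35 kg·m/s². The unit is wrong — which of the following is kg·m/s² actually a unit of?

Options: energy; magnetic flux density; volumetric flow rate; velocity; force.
force

pressure should have units dimensionally equivalent to kg / (m * s^2) (e.g. Pa).
The given unit 'kg·m/s²' reduces to kg * m / s^2. Of the listed options, that is the dimensionality of force.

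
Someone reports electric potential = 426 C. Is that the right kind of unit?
No

electric potential has SI base units: kg * m^2 / (A * s^3)
C does NOT reduce to kg * m^2 / (A * s^3); a valid unit for electric potential would be e.g. V.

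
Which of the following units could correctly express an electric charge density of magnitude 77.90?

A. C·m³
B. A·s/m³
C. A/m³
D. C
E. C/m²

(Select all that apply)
B

electric charge density has SI base units: A * s / m^3

Checking each option against A * s / m^3:
  A. C·m³: ✗ does not match
  B. A·s/m³: ✓ matches
  C. A/m³: ✗ does not match
  D. C: ✗ does not match
  E. C/m²: ✗ does not match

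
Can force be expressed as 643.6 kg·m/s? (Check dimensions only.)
No

force has SI base units: kg * m / s^2
kg·m/s does NOT reduce to kg * m / s^2; a valid unit for force would be e.g. N.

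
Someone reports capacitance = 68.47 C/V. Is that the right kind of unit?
Yes

capacitance has SI base units: A^2 * s^4 / (kg * m^2)
C/V reduces to the same SI base units, so it is a valid unit for capacitance.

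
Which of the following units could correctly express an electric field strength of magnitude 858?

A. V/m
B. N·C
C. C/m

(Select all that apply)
A

electric field strength has SI base units: kg * m / (A * s^3)

Checking each option against kg * m / (A * s^3):
  A. V/m: ✓ matches
  B. N·C: ✗ does not match
  C. C/m: ✗ does not match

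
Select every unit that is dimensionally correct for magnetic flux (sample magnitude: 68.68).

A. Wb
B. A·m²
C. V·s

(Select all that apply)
A, C

magnetic flux has SI base units: kg * m^2 / (A * s^2)

Checking each option against kg * m^2 / (A * s^2):
  A. Wb: ✓ matches
  B. A·m²: ✗ does not match
  C. V·s: ✓ matches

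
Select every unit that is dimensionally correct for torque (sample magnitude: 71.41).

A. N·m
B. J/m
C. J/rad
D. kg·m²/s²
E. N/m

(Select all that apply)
A, C, D

torque has SI base units: kg * m^2 / s^2

Checking each option against kg * m^2 / s^2:
  A. N·m: ✓ matches
  B. J/m: ✗ does not match
  C. J/rad: ✓ matches
  D. kg·m²/s²: ✓ matches
  E. N/m: ✗ does not match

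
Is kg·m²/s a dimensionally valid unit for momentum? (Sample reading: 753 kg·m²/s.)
No

momentum has SI base units: kg * m / s
kg·m²/s does NOT reduce to kg * m / s; a valid unit for momentum would be e.g. kg·m/s.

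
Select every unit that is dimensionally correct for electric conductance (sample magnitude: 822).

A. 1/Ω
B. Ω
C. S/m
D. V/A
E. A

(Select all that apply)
A

electric conductance has SI base units: A^2 * s^3 / (kg * m^2)

Checking each option against A^2 * s^3 / (kg * m^2):
  A. 1/Ω: ✓ matches
  B. Ω: ✗ does not match
  C. S/m: ✗ does not match
  D. V/A: ✗ does not match
  E. A: ✗ does not match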